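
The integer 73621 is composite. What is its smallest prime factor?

83

73621 is odd.
Digit sum 19, not divisible by 3.
Ends in 1: not divisible by 5.
7: 73621 = 7·10517 + 2
11: 73621 = 11·6692 + 9
13: 73621 = 13·5663 + 2
17: 73621 = 17·4330 + 11
19: 73621 = 19·3874 + 15
23: 73621 = 23·3200 + 21
29: 73621 = 29·2538 + 19
31: 73621 = 31·2374 + 27
37: 73621 = 37·1989 + 28
41: 73621 = 41·1795 + 26
43: 73621 = 43·1712 + 5
47: 73621 = 47·1566 + 19
53: 73621 = 53·1389 + 4
59: 73621 = 59·1247 + 48
61: 73621 = 61·1206 + 55
67: 73621 = 67·1098 + 55
71: 73621 = 71·1036 + 65
73: 73621 = 73·1008 + 37
79: 73621 = 79·931 + 72
83: 73621 = 83·887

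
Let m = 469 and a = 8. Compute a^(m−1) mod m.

442

8^1 ≡ 8 (mod 469)
8^2 ≡ 8^2 = 64 ≡ 64 (mod 469)
8^4 ≡ 64^2 = 4096 ≡ 344 (mod 469)
8^8 ≡ 344^2 = 118336 ≡ 148 (mod 469)
8^16 ≡ 148^2 = 21904 ≡ 330 (mod 469)
8^32 ≡ 330^2 = 108900 ≡ 92 (mod 469)
8^64 ≡ 92^2 = 8464 ≡ 22 (mod 469)
8^128 ≡ 22^2 = 484 ≡ 15 (mod 469)
8^256 ≡ 15^2 = 225 ≡ 225 (mod 469)
468 = 256 + 128 + 64 + 16 + 4 in binary powers of 2.
So 8^468 ≡ 225 · 15 · 22 · 330 · 344 ≡ 442 (mod 469).
Since 442 ≠ 1, base 8 is a Fermat witness: 469 is composite.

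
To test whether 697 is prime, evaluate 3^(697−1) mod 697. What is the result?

3^1 ≡ 3 (mod 697)
3^2 ≡ 3^2 = 9 ≡ 9 (mod 697)
3^4 ≡ 9^2 = 81 ≡ 81 (mod 697)
3^8 ≡ 81^2 = 6561 ≡ 288 (mod 697)
3^16 ≡ 288^2 = 82944 ≡ 1 (mod 697)
3^32 ≡ 1^2 = 1 ≡ 1 (mod 697)
3^64 ≡ 1^2 = 1 ≡ 1 (mod 697)
3^128 ≡ 1^2 = 1 ≡ 1 (mod 697)
3^256 ≡ 1^2 = 1 ≡ 1 (mod 697)
3^512 ≡ 1^2 = 1 ≡ 1 (mod 697)
696 = 512 + 128 + 32 + 16 + 8 in binary powers of 2.
So 3^696 ≡ 1 · 1 · 1 · 1 · 288 ≡ 288 (mod 697).
Since 288 ≠ 1, base 3 is a Fermat witness: 697 is composite.

288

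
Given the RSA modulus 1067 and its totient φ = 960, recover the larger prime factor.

φ(n) = (p−1)(q−1) = n − (p+q) + 1, so p + q = 1067 − 960 + 1 = 108.
p and q are the roots of t² − 108t + 1067 = 0.
Discriminant: 108² − 4·1067 = 11664 − 4268 = 7396; √7396 = 86.
q = (108 − 86)/2 = 11, p = (108 + 86)/2 = 97.
Check: 11 · 97 = 1067.

97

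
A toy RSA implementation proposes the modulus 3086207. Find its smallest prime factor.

3086207 is odd.
Digit sum 26, not divisible by 3.
Ends in 7: not divisible by 5.
7: 3086207 = 7·440886 + 5
11: 3086207 = 11·280564 + 3
13: 3086207 = 13·237400 + 7
17: 3086207 = 17·181541 + 10
19: 3086207 = 19·162431 + 18
23: 3086207 = 23·134182 + 21
29: 3086207 = 29·106420 + 27
31: 3086207 = 31·99555 + 2
37: 3086207 = 37·83411

37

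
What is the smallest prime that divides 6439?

47

6439 is odd.
Digit sum 22, not divisible by 3.
Ends in 9: not divisible by 5.
7: 6439 = 7·919 + 6
11: 6439 = 11·585 + 4
13: 6439 = 13·495 + 4
17: 6439 = 17·378 + 13
19: 6439 = 19·338 + 17
23: 6439 = 23·279 + 22
29: 6439 = 29·222 + 1
31: 6439 = 31·207 + 22
37: 6439 = 37·174 + 1
41: 6439 = 41·157 + 2
43: 6439 = 43·149 + 32
47: 6439 = 47·137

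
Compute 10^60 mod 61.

10^1 ≡ 10 (mod 61)
10^2 ≡ 10^2 = 100 ≡ 39 (mod 61)
10^4 ≡ 39^2 = 1521 ≡ 57 (mod 61)
10^8 ≡ 57^2 = 3249 ≡ 16 (mod 61)
10^16 ≡ 16^2 = 256 ≡ 12 (mod 61)
10^32 ≡ 12^2 = 144 ≡ 22 (mod 61)
60 = 32 + 16 + 8 + 4 in binary powers of 2.
So 10^60 ≡ 22 · 12 · 16 · 57 ≡ 1 (mod 61).
Since the result is 1, base 10 gives no evidence that 61 is composite.

1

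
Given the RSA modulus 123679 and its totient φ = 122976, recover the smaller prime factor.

φ(n) = (p−1)(q−1) = n − (p+q) + 1, so p + q = 123679 − 122976 + 1 = 704.
p and q are the roots of t² − 704t + 123679 = 0.
Discriminant: 704² − 4·123679 = 495616 − 494716 = 900; √900 = 30.
q = (704 − 30)/2 = 337, p = (704 + 30)/2 = 367.
Check: 337 · 367 = 123679.

337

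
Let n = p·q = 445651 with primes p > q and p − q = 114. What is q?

613

Since p = q + 114, we have 445651 = q(q + 114), so q² + 114q − 445651 = 0.
Discriminant: 114² + 4·445651 = 12996 + 1782604 = 1795600; √1795600 = 1340.
q = (−114 + 1340)/2 = 613, and p = q + 114 = 727.
Check: 613 · 727 = 445651.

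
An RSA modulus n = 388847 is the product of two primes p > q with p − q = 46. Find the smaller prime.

601

Since p = q + 46, we have 388847 = q(q + 46), so q² + 46q − 388847 = 0.
Discriminant: 46² + 4·388847 = 2116 + 1555388 = 1557504; √1557504 = 1248.
q = (−46 + 1248)/2 = 601, and p = q + 46 = 647.
Check: 601 · 647 = 388847.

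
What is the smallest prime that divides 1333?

1333 is odd.
Digit sum 10, not divisible by 3.
Ends in 3: not divisible by 5.
7: 1333 = 7·190 + 3
11: 1333 = 11·121 + 2
13: 1333 = 13·102 + 7
17: 1333 = 17·78 + 7
19: 1333 = 19·70 + 3
23: 1333 = 23·57 + 22
29: 1333 = 29·45 + 28
31: 1333 = 31·43

31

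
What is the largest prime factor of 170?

17

170 = 2 · 85
85 = 5 · 17
17 is prime.
So 170 = 2 · 5 · 17; the largest prime factor is 17.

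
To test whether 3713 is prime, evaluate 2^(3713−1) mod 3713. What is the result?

2^1 ≡ 2 (mod 3713)
2^2 ≡ 2^2 = 4 ≡ 4 (mod 3713)
2^4 ≡ 4^2 = 16 ≡ 16 (mod 3713)
2^8 ≡ 16^2 = 256 ≡ 256 (mod 3713)
2^16 ≡ 256^2 = 65536 ≡ 2415 (mod 3713)
2^32 ≡ 2415^2 = 5832225 ≡ 2815 (mod 3713)
2^64 ≡ 2815^2 = 7924225 ≡ 683 (mod 3713)
2^128 ≡ 683^2 = 466489 ≡ 2364 (mod 3713)
2^256 ≡ 2364^2 = 5588496 ≡ 431 (mod 3713)
2^512 ≡ 431^2 = 185761 ≡ 111 (mod 3713)
2^1024 ≡ 111^2 = 12321 ≡ 1182 (mod 3713)
2^2048 ≡ 1182^2 = 1397124 ≡ 1036 (mod 3713)
3712 = 2048 + 1024 + 512 + 128 in binary powers of 2.
So 2^3712 ≡ 1036 · 1182 · 111 · 2364 ≡ 1076 (mod 3713).
Since 1076 ≠ 1, base 2 is a Fermat witness: 3713 is composite.

1076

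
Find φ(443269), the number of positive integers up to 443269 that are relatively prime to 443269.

Factor: 443269 = 31 · 79 · 181.
φ(443269) = (31−1) · (79−1) · (181−1) = 30 · 78 · 180 = 421200.

421200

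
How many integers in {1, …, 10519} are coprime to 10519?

10296

Factor: 10519 = 67 · 157.
φ(10519) = (67−1) · (157−1) = 66 · 156 = 10296.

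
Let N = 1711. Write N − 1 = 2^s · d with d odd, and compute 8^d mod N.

50

1711 − 1 = 1710 = 2^1 · 855, so d = 855.
8^1 ≡ 8 (mod 1711)
8^2 ≡ 8^2 = 64 ≡ 64 (mod 1711)
8^4 ≡ 64^2 = 4096 ≡ 674 (mod 1711)
8^8 ≡ 674^2 = 454276 ≡ 861 (mod 1711)
8^16 ≡ 861^2 = 741321 ≡ 458 (mod 1711)
8^32 ≡ 458^2 = 209764 ≡ 1022 (mod 1711)
8^64 ≡ 1022^2 = 1044484 ≡ 774 (mod 1711)
8^128 ≡ 774^2 = 599076 ≡ 226 (mod 1711)
8^256 ≡ 226^2 = 51076 ≡ 1457 (mod 1711)
8^512 ≡ 1457^2 = 2122849 ≡ 1209 (mod 1711)
855 = 512 + 256 + 64 + 16 + 4 + 2 + 1 in binary powers of 2.
So 8^855 ≡ 1209 · 1457 · 774 · 458 · 674 · 64 · 8 ≡ 50 (mod 1711).
Squaring chain: 50; never reaches −1, so base 8 is a Miller–Rabin witness that 1711 is composite.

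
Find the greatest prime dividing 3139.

73

3139 = 43 · 73
73 is prime.
So 3139 = 43 · 73; the largest prime factor is 73.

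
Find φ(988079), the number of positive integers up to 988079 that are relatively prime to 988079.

954720

Factor: 988079 = 53 · 103 · 181.
φ(988079) = (53−1) · (103−1) · (181−1) = 52 · 102 · 180 = 954720.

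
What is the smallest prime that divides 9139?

13

9139 is odd.
Digit sum 22, not divisible by 3.
Ends in 9: not divisible by 5.
7: 9139 = 7·1305 + 4
11: 9139 = 11·830 + 9
13: 9139 = 13·703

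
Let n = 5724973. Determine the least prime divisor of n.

5724973 is odd.
Digit sum 37, not divisible by 3.
Ends in 3: not divisible by 5.
7: 5724973 = 7·817853 + 2
11: 5724973 = 11·520452 + 1
13: 5724973 = 13·440382 + 7
17: 5724973 = 17·336763 + 2
19: 5724973 = 19·301314 + 7
23: 5724973 = 23·248911 + 20
29: 5724973 = 29·197412 + 25
31: 5724973 = 31·184676 + 17
37: 5724973 = 37·154729

37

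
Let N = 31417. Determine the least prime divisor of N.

31417 is odd.
Digit sum 16, not divisible by 3.
Ends in 7: not divisible by 5.
7: 31417 = 7·4488 + 1
11: 31417 = 11·2856 + 1
13: 31417 = 13·2416 + 9
17: 31417 = 17·1848 + 1
19: 31417 = 19·1653 + 10
23: 31417 = 23·1365 + 22
29: 31417 = 29·1083 + 10
31: 31417 = 31·1013 + 14
37: 31417 = 37·849 + 4
41: 31417 = 41·766 + 11
43: 31417 = 43·730 + 27
47: 31417 = 47·668 + 21
53: 31417 = 53·592 + 41
59: 31417 = 59·532 + 29
61: 31417 = 61·515 + 2
67: 31417 = 67·468 + 61
71: 31417 = 71·442 + 35
73: 31417 = 73·430 + 27
79: 31417 = 79·397 + 54
83: 31417 = 83·378 + 43
89: 31417 = 89·353

89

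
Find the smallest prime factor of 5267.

5267 is odd.
Digit sum 20, not divisible by 3.
Ends in 7: not divisible by 5.
7: 5267 = 7·752 + 3
11: 5267 = 11·478 + 9
13: 5267 = 13·405 + 2
17: 5267 = 17·309 + 14
19: 5267 = 19·277 + 4
23: 5267 = 23·229

23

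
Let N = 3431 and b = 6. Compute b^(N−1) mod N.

1955

6^1 ≡ 6 (mod 3431)
6^2 ≡ 6^2 = 36 ≡ 36 (mod 3431)
6^4 ≡ 36^2 = 1296 ≡ 1296 (mod 3431)
6^8 ≡ 1296^2 = 1679616 ≡ 1857 (mod 3431)
6^16 ≡ 1857^2 = 3448449 ≡ 294 (mod 3431)
6^32 ≡ 294^2 = 86436 ≡ 661 (mod 3431)
6^64 ≡ 661^2 = 436921 ≡ 1184 (mod 3431)
6^128 ≡ 1184^2 = 1401856 ≡ 2008 (mod 3431)
6^256 ≡ 2008^2 = 4032064 ≡ 639 (mod 3431)
6^512 ≡ 639^2 = 408321 ≡ 32 (mod 3431)
6^1024 ≡ 32^2 = 1024 ≡ 1024 (mod 3431)
6^2048 ≡ 1024^2 = 1048576 ≡ 2121 (mod 3431)
3430 = 2048 + 1024 + 256 + 64 + 32 + 4 + 2 in binary powers of 2.
So 6^3430 ≡ 2121 · 1024 · 639 · 1184 · 661 · 1296 · 36 ≡ 1955 (mod 3431).
Since 1955 ≠ 1, base 6 is a Fermat witness: 3431 is composite.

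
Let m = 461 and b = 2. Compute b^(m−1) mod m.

2^1 ≡ 2 (mod 461)
2^2 ≡ 2^2 = 4 ≡ 4 (mod 461)
2^4 ≡ 4^2 = 16 ≡ 16 (mod 461)
2^8 ≡ 16^2 = 256 ≡ 256 (mod 461)
2^16 ≡ 256^2 = 65536 ≡ 74 (mod 461)
2^32 ≡ 74^2 = 5476 ≡ 405 (mod 461)
2^64 ≡ 405^2 = 164025 ≡ 370 (mod 461)
2^128 ≡ 370^2 = 136900 ≡ 444 (mod 461)
2^256 ≡ 444^2 = 197136 ≡ 289 (mod 461)
460 = 256 + 128 + 64 + 8 + 4 in binary powers of 2.
So 2^460 ≡ 289 · 444 · 370 · 256 · 16 ≡ 1 (mod 461).
Since the result is 1, base 2 gives no evidence that 461 is composite.

1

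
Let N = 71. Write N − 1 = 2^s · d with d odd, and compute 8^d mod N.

71 − 1 = 70 = 2^1 · 35, so d = 35.
8^1 ≡ 8 (mod 71)
8^2 ≡ 8^2 = 64 ≡ 64 (mod 71)
8^4 ≡ 64^2 = 4096 ≡ 49 (mod 71)
8^8 ≡ 49^2 = 2401 ≡ 58 (mod 71)
8^16 ≡ 58^2 = 3364 ≡ 27 (mod 71)
8^32 ≡ 27^2 = 729 ≡ 19 (mod 71)
35 = 32 + 2 + 1 in binary powers of 2.
So 8^35 ≡ 19 · 64 · 8 ≡ 1 (mod 71).
Since 8^d ≡ 1 (mod 71), base 8 does not prove 71 composite.

1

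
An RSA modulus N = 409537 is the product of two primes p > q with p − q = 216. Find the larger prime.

757

Since p = q + 216, we have 409537 = q(q + 216), so q² + 216q − 409537 = 0.
Discriminant: 216² + 4·409537 = 46656 + 1638148 = 1684804; √1684804 = 1298.
q = (−216 + 1298)/2 = 541, and p = q + 216 = 757.
Check: 541 · 757 = 409537.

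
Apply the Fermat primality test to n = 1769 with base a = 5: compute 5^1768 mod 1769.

1669

5^1 ≡ 5 (mod 1769)
5^2 ≡ 5^2 = 25 ≡ 25 (mod 1769)
5^4 ≡ 25^2 = 625 ≡ 625 (mod 1769)
5^8 ≡ 625^2 = 390625 ≡ 1445 (mod 1769)
5^16 ≡ 1445^2 = 2088025 ≡ 605 (mod 1769)
5^32 ≡ 605^2 = 366025 ≡ 1611 (mod 1769)
5^64 ≡ 1611^2 = 2595321 ≡ 198 (mod 1769)
5^128 ≡ 198^2 = 39204 ≡ 286 (mod 1769)
5^256 ≡ 286^2 = 81796 ≡ 422 (mod 1769)
5^512 ≡ 422^2 = 178084 ≡ 1184 (mod 1769)
5^1024 ≡ 1184^2 = 1401856 ≡ 808 (mod 1769)
1768 = 1024 + 512 + 128 + 64 + 32 + 8 in binary powers of 2.
So 5^1768 ≡ 808 · 1184 · 286 · 198 · 1611 · 1445 ≡ 1669 (mod 1769).
Since 1669 ≠ 1, base 5 is a Fermat witness: 1769 is composite.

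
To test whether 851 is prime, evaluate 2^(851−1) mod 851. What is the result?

2^1 ≡ 2 (mod 851)
2^2 ≡ 2^2 = 4 ≡ 4 (mod 851)
2^4 ≡ 4^2 = 16 ≡ 16 (mod 851)
2^8 ≡ 16^2 = 256 ≡ 256 (mod 851)
2^16 ≡ 256^2 = 65536 ≡ 9 (mod 851)
2^32 ≡ 9^2 = 81 ≡ 81 (mod 851)
2^64 ≡ 81^2 = 6561 ≡ 604 (mod 851)
2^128 ≡ 604^2 = 364816 ≡ 588 (mod 851)
2^256 ≡ 588^2 = 345744 ≡ 238 (mod 851)
2^512 ≡ 238^2 = 56644 ≡ 478 (mod 851)
850 = 512 + 256 + 64 + 16 + 2 in binary powers of 2.
So 2^850 ≡ 478 · 238 · 604 · 9 · 4 ≡ 169 (mod 851).
Since 169 ≠ 1, base 2 is a Fermat witness: 851 is composite.

169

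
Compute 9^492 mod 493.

9^1 ≡ 9 (mod 493)
9^2 ≡ 9^2 = 81 ≡ 81 (mod 493)
9^4 ≡ 81^2 = 6561 ≡ 152 (mod 493)
9^8 ≡ 152^2 = 23104 ≡ 426 (mod 493)
9^16 ≡ 426^2 = 181476 ≡ 52 (mod 493)
9^32 ≡ 52^2 = 2704 ≡ 239 (mod 493)
9^64 ≡ 239^2 = 57121 ≡ 426 (mod 493)
9^128 ≡ 426^2 = 181476 ≡ 52 (mod 493)
9^256 ≡ 52^2 = 2704 ≡ 239 (mod 493)
492 = 256 + 128 + 64 + 32 + 8 + 4 in binary powers of 2.
So 9^492 ≡ 239 · 52 · 426 · 239 · 426 · 152 ≡ 458 (mod 493).
Since 458 ≠ 1, base 9 is a Fermat witness: 493 is composite.

458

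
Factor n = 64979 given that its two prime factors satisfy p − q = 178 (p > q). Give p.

Since p = q + 178, we have 64979 = q(q + 178), so q² + 178q − 64979 = 0.
Discriminant: 178² + 4·64979 = 31684 + 259916 = 291600; √291600 = 540.
q = (−178 + 540)/2 = 181, and p = q + 178 = 359.
Check: 181 · 359 = 64979.

359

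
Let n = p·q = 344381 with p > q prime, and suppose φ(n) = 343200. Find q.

521

φ(n) = (p−1)(q−1) = n − (p+q) + 1, so p + q = 344381 − 343200 + 1 = 1182.
p and q are the roots of t² − 1182t + 344381 = 0.
Discriminant: 1182² − 4·344381 = 1397124 − 1377524 = 19600; √19600 = 140.
q = (1182 − 140)/2 = 521, p = (1182 + 140)/2 = 661.
Check: 521 · 661 = 344381.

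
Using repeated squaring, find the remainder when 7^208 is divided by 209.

64

7^1 ≡ 7 (mod 209)
7^2 ≡ 7^2 = 49 ≡ 49 (mod 209)
7^4 ≡ 49^2 = 2401 ≡ 102 (mod 209)
7^8 ≡ 102^2 = 10404 ≡ 163 (mod 209)
7^16 ≡ 163^2 = 26569 ≡ 26 (mod 209)
7^32 ≡ 26^2 = 676 ≡ 49 (mod 209)
7^64 ≡ 49^2 = 2401 ≡ 102 (mod 209)
7^128 ≡ 102^2 = 10404 ≡ 163 (mod 209)
208 = 128 + 64 + 16 in binary powers of 2.
So 7^208 ≡ 163 · 102 · 26 ≡ 64 (mod 209).
Since 64 ≠ 1, base 7 is a Fermat witness: 209 is composite.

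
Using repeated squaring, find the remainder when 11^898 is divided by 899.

11^1 ≡ 11 (mod 899)
11^2 ≡ 11^2 = 121 ≡ 121 (mod 899)
11^4 ≡ 121^2 = 14641 ≡ 257 (mod 899)
11^8 ≡ 257^2 = 66049 ≡ 422 (mod 899)
11^16 ≡ 422^2 = 178084 ≡ 82 (mod 899)
11^32 ≡ 82^2 = 6724 ≡ 431 (mod 899)
11^64 ≡ 431^2 = 185761 ≡ 567 (mod 899)
11^128 ≡ 567^2 = 321489 ≡ 546 (mod 899)
11^256 ≡ 546^2 = 298116 ≡ 547 (mod 899)
11^512 ≡ 547^2 = 299209 ≡ 741 (mod 899)
898 = 512 + 256 + 128 + 2 in binary powers of 2.
So 11^898 ≡ 741 · 547 · 546 · 121 ≡ 382 (mod 899).
Since 382 ≠ 1, base 11 is a Fermat witness: 899 is composite.

382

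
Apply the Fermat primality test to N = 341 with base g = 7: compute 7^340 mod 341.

56

7^1 ≡ 7 (mod 341)
7^2 ≡ 7^2 = 49 ≡ 49 (mod 341)
7^4 ≡ 49^2 = 2401 ≡ 14 (mod 341)
7^8 ≡ 14^2 = 196 ≡ 196 (mod 341)
7^16 ≡ 196^2 = 38416 ≡ 224 (mod 341)
7^32 ≡ 224^2 = 50176 ≡ 49 (mod 341)
7^64 ≡ 49^2 = 2401 ≡ 14 (mod 341)
7^128 ≡ 14^2 = 196 ≡ 196 (mod 341)
7^256 ≡ 196^2 = 38416 ≡ 224 (mod 341)
340 = 256 + 64 + 16 + 4 in binary powers of 2.
So 7^340 ≡ 224 · 14 · 224 · 14 ≡ 56 (mod 341).
Since 56 ≠ 1, base 7 is a Fermat witness: 341 is composite.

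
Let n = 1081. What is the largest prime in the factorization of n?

1081 = 23 · 47
47 is prime.
So 1081 = 23 · 47; the largest prime factor is 47.

47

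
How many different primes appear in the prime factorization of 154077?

154077 = 3 · 51359
51359 = 7 · 7337
7337 = 11 · 667
667 = 23 · 29
154077 = 3 · 7 · 11 · 23 · 29, which has 5 distinct prime factors.

5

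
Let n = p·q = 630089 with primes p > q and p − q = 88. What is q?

Since p = q + 88, we have 630089 = q(q + 88), so q² + 88q − 630089 = 0.
Discriminant: 88² + 4·630089 = 7744 + 2520356 = 2528100; √2528100 = 1590.
q = (−88 + 1590)/2 = 751, and p = q + 88 = 839.
Check: 751 · 839 = 630089.

751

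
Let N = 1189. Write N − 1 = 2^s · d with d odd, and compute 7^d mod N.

604

1189 − 1 = 1188 = 2^2 · 297, so d = 297.
7^1 ≡ 7 (mod 1189)
7^2 ≡ 7^2 = 49 ≡ 49 (mod 1189)
7^4 ≡ 49^2 = 2401 ≡ 23 (mod 1189)
7^8 ≡ 23^2 = 529 ≡ 529 (mod 1189)
7^16 ≡ 529^2 = 279841 ≡ 426 (mod 1189)
7^32 ≡ 426^2 = 181476 ≡ 748 (mod 1189)
7^64 ≡ 748^2 = 559504 ≡ 674 (mod 1189)
7^128 ≡ 674^2 = 454276 ≡ 78 (mod 1189)
7^256 ≡ 78^2 = 6084 ≡ 139 (mod 1189)
297 = 256 + 32 + 8 + 1 in binary powers of 2.
So 7^297 ≡ 139 · 748 · 529 · 7 ≡ 604 (mod 1189).
Squaring chain: 604 → 982; never reaches −1, so base 7 is a Miller–Rabin witness that 1189 is composite.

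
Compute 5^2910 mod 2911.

5^1 ≡ 5 (mod 2911)
5^2 ≡ 5^2 = 25 ≡ 25 (mod 2911)
5^4 ≡ 25^2 = 625 ≡ 625 (mod 2911)
5^8 ≡ 625^2 = 390625 ≡ 551 (mod 2911)
5^16 ≡ 551^2 = 303601 ≡ 857 (mod 2911)
5^32 ≡ 857^2 = 734449 ≡ 877 (mod 2911)
5^64 ≡ 877^2 = 769129 ≡ 625 (mod 2911)
5^128 ≡ 625^2 = 390625 ≡ 551 (mod 2911)
5^256 ≡ 551^2 = 303601 ≡ 857 (mod 2911)
5^512 ≡ 857^2 = 734449 ≡ 877 (mod 2911)
5^1024 ≡ 877^2 = 769129 ≡ 625 (mod 2911)
5^2048 ≡ 625^2 = 390625 ≡ 551 (mod 2911)
2910 = 2048 + 512 + 256 + 64 + 16 + 8 + 4 + 2 in binary powers of 2.
So 5^2910 ≡ 551 · 877 · 857 · 625 · 857 · 551 · 625 · 25 ≡ 2131 (mod 2911).
Since 2131 ≠ 1, base 5 is a Fermat witness: 2911 is composite.

2131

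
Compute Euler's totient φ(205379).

201898

Factor: 205379 = 59^3.
φ(205379) = 59^2·(59−1) = 201898.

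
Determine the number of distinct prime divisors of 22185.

4

22185 = 3^2 · 2465
2465 = 5 · 493
493 = 17 · 29
22185 = 3^2 · 5 · 17 · 29, which has 4 distinct prime factors.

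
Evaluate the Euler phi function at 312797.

291600

Factor: 312797 = 19 · 101 · 163.
φ(312797) = (19−1) · (101−1) · (163−1) = 18 · 100 · 162 = 291600.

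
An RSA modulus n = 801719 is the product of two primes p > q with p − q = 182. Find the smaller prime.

809

Since p = q + 182, we have 801719 = q(q + 182), so q² + 182q − 801719 = 0.
Discriminant: 182² + 4·801719 = 33124 + 3206876 = 3240000; √3240000 = 1800.
q = (−182 + 1800)/2 = 809, and p = q + 182 = 991.
Check: 809 · 991 = 801719.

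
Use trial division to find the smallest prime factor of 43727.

73

43727 is odd.
Digit sum 23, not divisible by 3.
Ends in 7: not divisible by 5.
7: 43727 = 7·6246 + 5
11: 43727 = 11·3975 + 2
13: 43727 = 13·3363 + 8
17: 43727 = 17·2572 + 3
19: 43727 = 19·2301 + 8
23: 43727 = 23·1901 + 4
29: 43727 = 29·1507 + 24
31: 43727 = 31·1410 + 17
37: 43727 = 37·1181 + 30
41: 43727 = 41·1066 + 21
43: 43727 = 43·1016 + 39
47: 43727 = 47·930 + 17
53: 43727 = 53·825 + 2
59: 43727 = 59·741 + 8
61: 43727 = 61·716 + 51
67: 43727 = 67·652 + 43
71: 43727 = 71·615 + 62
73: 43727 = 73·599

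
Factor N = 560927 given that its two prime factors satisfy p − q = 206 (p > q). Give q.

Since p = q + 206, we have 560927 = q(q + 206), so q² + 206q − 560927 = 0.
Discriminant: 206² + 4·560927 = 42436 + 2243708 = 2286144; √2286144 = 1512.
q = (−206 + 1512)/2 = 653, and p = q + 206 = 859.
Check: 653 · 859 = 560927.

653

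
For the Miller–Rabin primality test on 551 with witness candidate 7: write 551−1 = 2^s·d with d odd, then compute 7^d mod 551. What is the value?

551 − 1 = 550 = 2^1 · 275, so d = 275.
7^1 ≡ 7 (mod 551)
7^2 ≡ 7^2 = 49 ≡ 49 (mod 551)
7^4 ≡ 49^2 = 2401 ≡ 197 (mod 551)
7^8 ≡ 197^2 = 38809 ≡ 239 (mod 551)
7^16 ≡ 239^2 = 57121 ≡ 368 (mod 551)
7^32 ≡ 368^2 = 135424 ≡ 429 (mod 551)
7^64 ≡ 429^2 = 184041 ≡ 7 (mod 551)
7^128 ≡ 7^2 = 49 ≡ 49 (mod 551)
7^256 ≡ 49^2 = 2401 ≡ 197 (mod 551)
275 = 256 + 16 + 2 + 1 in binary powers of 2.
So 7^275 ≡ 197 · 368 · 49 · 7 ≡ 49 (mod 551).
Squaring chain: 49; never reaches −1, so base 7 is a Miller–Rabin witness that 551 is composite.

49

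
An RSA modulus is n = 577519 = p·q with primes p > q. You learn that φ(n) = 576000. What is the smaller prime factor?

751

φ(n) = (p−1)(q−1) = n − (p+q) + 1, so p + q = 577519 − 576000 + 1 = 1520.
p and q are the roots of t² − 1520t + 577519 = 0.
Discriminant: 1520² − 4·577519 = 2310400 − 2310076 = 324; √324 = 18.
q = (1520 − 18)/2 = 751, p = (1520 + 18)/2 = 769.
Check: 751 · 769 = 577519.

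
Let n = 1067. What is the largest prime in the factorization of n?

97

1067 = 11 · 97
97 is prime.
So 1067 = 11 · 97; the largest prime factor is 97.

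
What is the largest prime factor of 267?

267 = 3 · 89
89 is prime.
So 267 = 3 · 89; the largest prime factor is 89.

89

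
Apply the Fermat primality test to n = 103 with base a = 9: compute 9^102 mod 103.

1

9^1 ≡ 9 (mod 103)
9^2 ≡ 9^2 = 81 ≡ 81 (mod 103)
9^4 ≡ 81^2 = 6561 ≡ 72 (mod 103)
9^8 ≡ 72^2 = 5184 ≡ 34 (mod 103)
9^16 ≡ 34^2 = 1156 ≡ 23 (mod 103)
9^32 ≡ 23^2 = 529 ≡ 14 (mod 103)
9^64 ≡ 14^2 = 196 ≡ 93 (mod 103)
102 = 64 + 32 + 4 + 2 in binary powers of 2.
So 9^102 ≡ 93 · 14 · 72 · 81 ≡ 1 (mod 103).
Since the result is 1, base 9 gives no evidence that 103 is composite.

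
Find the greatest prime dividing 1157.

1157 = 13 · 89
89 is prime.
So 1157 = 13 · 89; the largest prime factor is 89.

89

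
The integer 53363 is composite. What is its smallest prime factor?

53363 is odd.
Digit sum 20, not divisible by 3.
Ends in 3: not divisible by 5.
7: 53363 = 7·7623 + 2
11: 53363 = 11·4851 + 2
13: 53363 = 13·4104 + 11
17: 53363 = 17·3139

17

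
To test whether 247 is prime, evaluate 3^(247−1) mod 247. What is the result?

3^1 ≡ 3 (mod 247)
3^2 ≡ 3^2 = 9 ≡ 9 (mod 247)
3^4 ≡ 9^2 = 81 ≡ 81 (mod 247)
3^8 ≡ 81^2 = 6561 ≡ 139 (mod 247)
3^16 ≡ 139^2 = 19321 ≡ 55 (mod 247)
3^32 ≡ 55^2 = 3025 ≡ 61 (mod 247)
3^64 ≡ 61^2 = 3721 ≡ 16 (mod 247)
3^128 ≡ 16^2 = 256 ≡ 9 (mod 247)
246 = 128 + 64 + 32 + 16 + 4 + 2 in binary powers of 2.
So 3^246 ≡ 9 · 16 · 61 · 55 · 81 · 9 ≡ 144 (mod 247).
Since 144 ≠ 1, base 3 is a Fermat witness: 247 is composite.

144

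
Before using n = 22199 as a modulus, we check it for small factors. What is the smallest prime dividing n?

79

22199 is odd.
Digit sum 23, not divisible by 3.
Ends in 9: not divisible by 5.
7: 22199 = 7·3171 + 2
11: 22199 = 11·2018 + 1
13: 22199 = 13·1707 + 8
17: 22199 = 17·1305 + 14
19: 22199 = 19·1168 + 7
23: 22199 = 23·965 + 4
29: 22199 = 29·765 + 14
31: 22199 = 31·716 + 3
37: 22199 = 37·599 + 36
41: 22199 = 41·541 + 18
43: 22199 = 43·516 + 11
47: 22199 = 47·472 + 15
53: 22199 = 53·418 + 45
59: 22199 = 59·376 + 15
61: 22199 = 61·363 + 56
67: 22199 = 67·331 + 22
71: 22199 = 71·312 + 47
73: 22199 = 73·304 + 7
79: 22199 = 79·281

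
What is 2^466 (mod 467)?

1

2^1 ≡ 2 (mod 467)
2^2 ≡ 2^2 = 4 ≡ 4 (mod 467)
2^4 ≡ 4^2 = 16 ≡ 16 (mod 467)
2^8 ≡ 16^2 = 256 ≡ 256 (mod 467)
2^16 ≡ 256^2 = 65536 ≡ 156 (mod 467)
2^32 ≡ 156^2 = 24336 ≡ 52 (mod 467)
2^64 ≡ 52^2 = 2704 ≡ 369 (mod 467)
2^128 ≡ 369^2 = 136161 ≡ 264 (mod 467)
2^256 ≡ 264^2 = 69696 ≡ 113 (mod 467)
466 = 256 + 128 + 64 + 16 + 2 in binary powers of 2.
So 2^466 ≡ 113 · 264 · 369 · 156 · 4 ≡ 1 (mod 467).
Since the result is 1, base 2 gives no evidence that 467 is composite.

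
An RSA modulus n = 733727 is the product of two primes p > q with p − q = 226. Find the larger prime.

977

Since p = q + 226, we have 733727 = q(q + 226), so q² + 226q − 733727 = 0.
Discriminant: 226² + 4·733727 = 51076 + 2934908 = 2985984; √2985984 = 1728.
q = (−226 + 1728)/2 = 751, and p = q + 226 = 977.
Check: 751 · 977 = 733727.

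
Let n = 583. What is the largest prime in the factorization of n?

583 = 11 · 53
53 is prime.
So 583 = 11 · 53; the largest prime factor is 53.

53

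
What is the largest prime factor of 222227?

97

222227 = 29 · 7663
7663 = 79 · 97
97 is prime.
So 222227 = 29 · 79 · 97; the largest prime factor is 97.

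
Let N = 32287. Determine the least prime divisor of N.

32287 is odd.
Digit sum 22, not divisible by 3.
Ends in 7: not divisible by 5.
7: 32287 = 7·4612 + 3
11: 32287 = 11·2935 + 2
13: 32287 = 13·2483 + 8
17: 32287 = 17·1899 + 4
19: 32287 = 19·1699 + 6
23: 32287 = 23·1403 + 18
29: 32287 = 29·1113 + 10
31: 32287 = 31·1041 + 16
37: 32287 = 37·872 + 23
41: 32287 = 41·787 + 20
43: 32287 = 43·750 + 37
47: 32287 = 47·686 + 45
53: 32287 = 53·609 + 10
59: 32287 = 59·547 + 14
61: 32287 = 61·529 + 18
67: 32287 = 67·481 + 60
71: 32287 = 71·454 + 53
73: 32287 = 73·442 + 21
79: 32287 = 79·408 + 55
83: 32287 = 83·389

83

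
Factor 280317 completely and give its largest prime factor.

53

280317 = 3 · 93439
93439 = 41 · 2279
2279 = 43 · 53
53 is prime.
So 280317 = 3 · 41 · 43 · 53; the largest prime factor is 53.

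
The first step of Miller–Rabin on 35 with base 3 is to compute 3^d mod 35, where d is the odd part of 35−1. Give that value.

33

35 − 1 = 34 = 2^1 · 17, so d = 17.
3^1 ≡ 3 (mod 35)
3^2 ≡ 3^2 = 9 ≡ 9 (mod 35)
3^4 ≡ 9^2 = 81 ≡ 11 (mod 35)
3^8 ≡ 11^2 = 121 ≡ 16 (mod 35)
3^16 ≡ 16^2 = 256 ≡ 11 (mod 35)
17 = 16 + 1 in binary powers of 2.
So 3^17 ≡ 11 · 3 ≡ 33 (mod 35).
Squaring chain: 33; never reaches −1, so base 3 is a Miller–Rabin witness that 35 is composite.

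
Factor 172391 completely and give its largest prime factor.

172391 = 31 · 5561
5561 = 67 · 83
83 is prime.
So 172391 = 31 · 67 · 83; the largest prime factor is 83.

83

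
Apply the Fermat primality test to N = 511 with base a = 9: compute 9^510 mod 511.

9^1 ≡ 9 (mod 511)
9^2 ≡ 9^2 = 81 ≡ 81 (mod 511)
9^4 ≡ 81^2 = 6561 ≡ 429 (mod 511)
9^8 ≡ 429^2 = 184041 ≡ 81 (mod 511)
9^16 ≡ 81^2 = 6561 ≡ 429 (mod 511)
9^32 ≡ 429^2 = 184041 ≡ 81 (mod 511)
9^64 ≡ 81^2 = 6561 ≡ 429 (mod 511)
9^128 ≡ 429^2 = 184041 ≡ 81 (mod 511)
9^256 ≡ 81^2 = 6561 ≡ 429 (mod 511)
510 = 256 + 128 + 64 + 32 + 16 + 8 + 4 + 2 in binary powers of 2.
So 9^510 ≡ 429 · 81 · 429 · 81 · 429 · 81 · 429 · 81 ≡ 1 (mod 511).
Since the result is 1, base 9 gives no evidence that 511 is composite.

1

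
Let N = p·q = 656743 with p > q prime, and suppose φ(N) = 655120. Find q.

761

φ(n) = (p−1)(q−1) = n − (p+q) + 1, so p + q = 656743 − 655120 + 1 = 1624.
p and q are the roots of t² − 1624t + 656743 = 0.
Discriminant: 1624² − 4·656743 = 2637376 − 2626972 = 10404; √10404 = 102.
q = (1624 − 102)/2 = 761, p = (1624 + 102)/2 = 863.
Check: 761 · 863 = 656743.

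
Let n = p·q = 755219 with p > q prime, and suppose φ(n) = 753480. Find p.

φ(n) = (p−1)(q−1) = n − (p+q) + 1, so p + q = 755219 − 753480 + 1 = 1740.
p and q are the roots of t² − 1740t + 755219 = 0.
Discriminant: 1740² − 4·755219 = 3027600 − 3020876 = 6724; √6724 = 82.
q = (1740 − 82)/2 = 829, p = (1740 + 82)/2 = 911.
Check: 829 · 911 = 755219.

911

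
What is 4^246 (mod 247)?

4^1 ≡ 4 (mod 247)
4^2 ≡ 4^2 = 16 ≡ 16 (mod 247)
4^4 ≡ 16^2 = 256 ≡ 9 (mod 247)
4^8 ≡ 9^2 = 81 ≡ 81 (mod 247)
4^16 ≡ 81^2 = 6561 ≡ 139 (mod 247)
4^32 ≡ 139^2 = 19321 ≡ 55 (mod 247)
4^64 ≡ 55^2 = 3025 ≡ 61 (mod 247)
4^128 ≡ 61^2 = 3721 ≡ 16 (mod 247)
246 = 128 + 64 + 32 + 16 + 4 + 2 in binary powers of 2.
So 4^246 ≡ 16 · 61 · 55 · 139 · 9 · 16 ≡ 235 (mod 247).
Since 235 ≠ 1, base 4 is a Fermat witness: 247 is composite.

235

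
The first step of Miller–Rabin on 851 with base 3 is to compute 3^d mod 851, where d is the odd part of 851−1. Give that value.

851 − 1 = 850 = 2^1 · 425, so d = 425.
3^1 ≡ 3 (mod 851)
3^2 ≡ 3^2 = 9 ≡ 9 (mod 851)
3^4 ≡ 9^2 = 81 ≡ 81 (mod 851)
3^8 ≡ 81^2 = 6561 ≡ 604 (mod 851)
3^16 ≡ 604^2 = 364816 ≡ 588 (mod 851)
3^32 ≡ 588^2 = 345744 ≡ 238 (mod 851)
3^64 ≡ 238^2 = 56644 ≡ 478 (mod 851)
3^128 ≡ 478^2 = 228484 ≡ 416 (mod 851)
3^256 ≡ 416^2 = 173056 ≡ 303 (mod 851)
425 = 256 + 128 + 32 + 8 + 1 in binary powers of 2.
So 3^425 ≡ 303 · 416 · 238 · 604 · 3 ≡ 324 (mod 851).
Squaring chain: 324; never reaches −1, so base 3 is a Miller–Rabin witness that 851 is composite.

324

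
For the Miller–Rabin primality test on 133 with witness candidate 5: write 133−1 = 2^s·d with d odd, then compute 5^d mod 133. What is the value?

133 − 1 = 132 = 2^2 · 33, so d = 33.
5^1 ≡ 5 (mod 133)
5^2 ≡ 5^2 = 25 ≡ 25 (mod 133)
5^4 ≡ 25^2 = 625 ≡ 93 (mod 133)
5^8 ≡ 93^2 = 8649 ≡ 4 (mod 133)
5^16 ≡ 4^2 = 16 ≡ 16 (mod 133)
5^32 ≡ 16^2 = 256 ≡ 123 (mod 133)
33 = 32 + 1 in binary powers of 2.
So 5^33 ≡ 123 · 5 ≡ 83 (mod 133).
Squaring chain: 83 → 106; never reaches −1, so base 5 is a Miller–Rabin witness that 133 is composite.

83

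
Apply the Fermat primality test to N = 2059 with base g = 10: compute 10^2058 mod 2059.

10^1 ≡ 10 (mod 2059)
10^2 ≡ 10^2 = 100 ≡ 100 (mod 2059)
10^4 ≡ 100^2 = 10000 ≡ 1764 (mod 2059)
10^8 ≡ 1764^2 = 3111696 ≡ 547 (mod 2059)
10^16 ≡ 547^2 = 299209 ≡ 654 (mod 2059)
10^32 ≡ 654^2 = 427716 ≡ 1503 (mod 2059)
10^64 ≡ 1503^2 = 2259009 ≡ 286 (mod 2059)
10^128 ≡ 286^2 = 81796 ≡ 1495 (mod 2059)
10^256 ≡ 1495^2 = 2235025 ≡ 1010 (mod 2059)
10^512 ≡ 1010^2 = 1020100 ≡ 895 (mod 2059)
10^1024 ≡ 895^2 = 801025 ≡ 74 (mod 2059)
10^2048 ≡ 74^2 = 5476 ≡ 1358 (mod 2059)
2058 = 2048 + 8 + 2 in binary powers of 2.
So 10^2058 ≡ 1358 · 547 · 100 ≡ 57 (mod 2059).
Since 57 ≠ 1, base 10 is a Fermat witness: 2059 is composite.

57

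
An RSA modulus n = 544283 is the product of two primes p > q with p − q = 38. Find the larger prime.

757

Since p = q + 38, we have 544283 = q(q + 38), so q² + 38q − 544283 = 0.
Discriminant: 38² + 4·544283 = 1444 + 2177132 = 2178576; √2178576 = 1476.
q = (−38 + 1476)/2 = 719, and p = q + 38 = 757.
Check: 719 · 757 = 544283.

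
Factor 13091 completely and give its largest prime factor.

13091 = 13 · 1007
1007 = 19 · 53
53 is prime.
So 13091 = 13 · 19 · 53; the largest prime factor is 53.

53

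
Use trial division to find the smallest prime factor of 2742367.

41

2742367 is odd.
Digit sum 31, not divisible by 3.
Ends in 7: not divisible by 5.
7: 2742367 = 7·391766 + 5
11: 2742367 = 11·249306 + 1
13: 2742367 = 13·210951 + 4
17: 2742367 = 17·161315 + 12
19: 2742367 = 19·144335 + 2
23: 2742367 = 23·119233 + 8
29: 2742367 = 29·94564 + 11
31: 2742367 = 31·88463 + 14
37: 2742367 = 37·74118 + 1
41: 2742367 = 41·66887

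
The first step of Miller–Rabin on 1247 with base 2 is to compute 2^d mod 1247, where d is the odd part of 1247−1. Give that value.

1247 − 1 = 1246 = 2^1 · 623, so d = 623.
2^1 ≡ 2 (mod 1247)
2^2 ≡ 2^2 = 4 ≡ 4 (mod 1247)
2^4 ≡ 4^2 = 16 ≡ 16 (mod 1247)
2^8 ≡ 16^2 = 256 ≡ 256 (mod 1247)
2^16 ≡ 256^2 = 65536 ≡ 692 (mod 1247)
2^32 ≡ 692^2 = 478864 ≡ 16 (mod 1247)
2^64 ≡ 16^2 = 256 ≡ 256 (mod 1247)
2^128 ≡ 256^2 = 65536 ≡ 692 (mod 1247)
2^256 ≡ 692^2 = 478864 ≡ 16 (mod 1247)
2^512 ≡ 16^2 = 256 ≡ 256 (mod 1247)
623 = 512 + 64 + 32 + 8 + 4 + 2 + 1 in binary powers of 2.
So 2^623 ≡ 256 · 256 · 16 · 256 · 16 · 4 · 2 ≡ 128 (mod 1247).
Squaring chain: 128; never reaches −1, so base 2 is a Miller–Rabin witness that 1247 is composite.

128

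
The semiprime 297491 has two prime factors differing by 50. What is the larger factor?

571

Since p = q + 50, we have 297491 = q(q + 50), so q² + 50q − 297491 = 0.
Discriminant: 50² + 4·297491 = 2500 + 1189964 = 1192464; √1192464 = 1092.
q = (−50 + 1092)/2 = 521, and p = q + 50 = 571.
Check: 521 · 571 = 297491.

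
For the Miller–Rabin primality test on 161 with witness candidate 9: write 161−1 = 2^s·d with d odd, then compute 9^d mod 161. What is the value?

123

161 − 1 = 160 = 2^5 · 5, so d = 5.
9^1 ≡ 9 (mod 161)
9^2 ≡ 9^2 = 81 ≡ 81 (mod 161)
9^4 ≡ 81^2 = 6561 ≡ 121 (mod 161)
5 = 4 + 1 in binary powers of 2.
So 9^5 ≡ 121 · 9 ≡ 123 (mod 161).
Squaring chain: 123 → 156 → 25 → 142 → 39; never reaches −1, so base 9 is a Miller–Rabin witness that 161 is composite.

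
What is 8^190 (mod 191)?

1

8^1 ≡ 8 (mod 191)
8^2 ≡ 8^2 = 64 ≡ 64 (mod 191)
8^4 ≡ 64^2 = 4096 ≡ 85 (mod 191)
8^8 ≡ 85^2 = 7225 ≡ 158 (mod 191)
8^16 ≡ 158^2 = 24964 ≡ 134 (mod 191)
8^32 ≡ 134^2 = 17956 ≡ 2 (mod 191)
8^64 ≡ 2^2 = 4 ≡ 4 (mod 191)
8^128 ≡ 4^2 = 16 ≡ 16 (mod 191)
190 = 128 + 32 + 16 + 8 + 4 + 2 in binary powers of 2.
So 8^190 ≡ 16 · 2 · 134 · 158 · 85 · 64 ≡ 1 (mod 191).
Since the result is 1, base 8 gives no evidence that 191 is composite.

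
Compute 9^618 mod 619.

1

9^1 ≡ 9 (mod 619)
9^2 ≡ 9^2 = 81 ≡ 81 (mod 619)
9^4 ≡ 81^2 = 6561 ≡ 371 (mod 619)
9^8 ≡ 371^2 = 137641 ≡ 223 (mod 619)
9^16 ≡ 223^2 = 49729 ≡ 209 (mod 619)
9^32 ≡ 209^2 = 43681 ≡ 351 (mod 619)
9^64 ≡ 351^2 = 123201 ≡ 20 (mod 619)
9^128 ≡ 20^2 = 400 ≡ 400 (mod 619)
9^256 ≡ 400^2 = 160000 ≡ 298 (mod 619)
9^512 ≡ 298^2 = 88804 ≡ 287 (mod 619)
618 = 512 + 64 + 32 + 8 + 2 in binary powers of 2.
So 9^618 ≡ 287 · 20 · 351 · 223 · 81 ≡ 1 (mod 619).
Since the result is 1, base 9 gives no evidence that 619 is composite.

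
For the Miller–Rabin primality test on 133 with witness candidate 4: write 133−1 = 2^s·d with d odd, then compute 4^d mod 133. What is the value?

106

133 − 1 = 132 = 2^2 · 33, so d = 33.
4^1 ≡ 4 (mod 133)
4^2 ≡ 4^2 = 16 ≡ 16 (mod 133)
4^4 ≡ 16^2 = 256 ≡ 123 (mod 133)
4^8 ≡ 123^2 = 15129 ≡ 100 (mod 133)
4^16 ≡ 100^2 = 10000 ≡ 25 (mod 133)
4^32 ≡ 25^2 = 625 ≡ 93 (mod 133)
33 = 32 + 1 in binary powers of 2.
So 4^33 ≡ 93 · 4 ≡ 106 (mod 133).
Squaring chain: 106 → 64; never reaches −1, so base 4 is a Miller–Rabin witness that 133 is composite.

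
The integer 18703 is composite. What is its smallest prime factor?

18703 is odd.
Digit sum 19, not divisible by 3.
Ends in 3: not divisible by 5.
7: 18703 = 7·2671 + 6
11: 18703 = 11·1700 + 3
13: 18703 = 13·1438 + 9
17: 18703 = 17·1100 + 3
19: 18703 = 19·984 + 7
23: 18703 = 23·813 + 4
29: 18703 = 29·644 + 27
31: 18703 = 31·603 + 10
37: 18703 = 37·505 + 18
41: 18703 = 41·456 + 7
43: 18703 = 43·434 + 41
47: 18703 = 47·397 + 44
53: 18703 = 53·352 + 47
59: 18703 = 59·317

59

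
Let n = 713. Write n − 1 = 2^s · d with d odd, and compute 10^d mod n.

493

713 − 1 = 712 = 2^3 · 89, so d = 89.
10^1 ≡ 10 (mod 713)
10^2 ≡ 10^2 = 100 ≡ 100 (mod 713)
10^4 ≡ 100^2 = 10000 ≡ 18 (mod 713)
10^8 ≡ 18^2 = 324 ≡ 324 (mod 713)
10^16 ≡ 324^2 = 104976 ≡ 165 (mod 713)
10^32 ≡ 165^2 = 27225 ≡ 131 (mod 713)
10^64 ≡ 131^2 = 17161 ≡ 49 (mod 713)
89 = 64 + 16 + 8 + 1 in binary powers of 2.
So 10^89 ≡ 49 · 165 · 324 · 10 ≡ 493 (mod 713).
Squaring chain: 493 → 629 → 639; never reaches −1, so base 10 is a Miller–Rabin witness that 713 is composite.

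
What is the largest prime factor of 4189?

4189 = 59 · 71
71 is prime.
So 4189 = 59 · 71; the largest prime factor is 71.

71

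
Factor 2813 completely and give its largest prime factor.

2813 = 29 · 97
97 is prime.
So 2813 = 29 · 97; the largest prime factor is 97.

97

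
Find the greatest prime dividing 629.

629 = 17 · 37
37 is prime.
So 629 = 17 · 37; the largest prime factor is 37.

37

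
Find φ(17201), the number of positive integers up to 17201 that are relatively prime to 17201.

16932

Factor: 17201 = 103 · 167.
φ(17201) = (103−1) · (167−1) = 102 · 166 = 16932.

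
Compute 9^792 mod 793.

9^1 ≡ 9 (mod 793)
9^2 ≡ 9^2 = 81 ≡ 81 (mod 793)
9^4 ≡ 81^2 = 6561 ≡ 217 (mod 793)
9^8 ≡ 217^2 = 47089 ≡ 302 (mod 793)
9^16 ≡ 302^2 = 91204 ≡ 9 (mod 793)
9^32 ≡ 9^2 = 81 ≡ 81 (mod 793)
9^64 ≡ 81^2 = 6561 ≡ 217 (mod 793)
9^128 ≡ 217^2 = 47089 ≡ 302 (mod 793)
9^256 ≡ 302^2 = 91204 ≡ 9 (mod 793)
9^512 ≡ 9^2 = 81 ≡ 81 (mod 793)
792 = 512 + 256 + 16 + 8 in binary powers of 2.
So 9^792 ≡ 81 · 9 · 9 · 302 ≡ 508 (mod 793).
Since 508 ≠ 1, base 9 is a Fermat witness: 793 is composite.

508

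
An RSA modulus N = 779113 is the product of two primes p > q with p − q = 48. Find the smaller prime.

859

Since p = q + 48, we have 779113 = q(q + 48), so q² + 48q − 779113 = 0.
Discriminant: 48² + 4·779113 = 2304 + 3116452 = 3118756; √3118756 = 1766.
q = (−48 + 1766)/2 = 859, and p = q + 48 = 907.
Check: 859 · 907 = 779113.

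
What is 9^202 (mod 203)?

16

9^1 ≡ 9 (mod 203)
9^2 ≡ 9^2 = 81 ≡ 81 (mod 203)
9^4 ≡ 81^2 = 6561 ≡ 65 (mod 203)
9^8 ≡ 65^2 = 4225 ≡ 165 (mod 203)
9^16 ≡ 165^2 = 27225 ≡ 23 (mod 203)
9^32 ≡ 23^2 = 529 ≡ 123 (mod 203)
9^64 ≡ 123^2 = 15129 ≡ 107 (mod 203)
9^128 ≡ 107^2 = 11449 ≡ 81 (mod 203)
202 = 128 + 64 + 8 + 2 in binary powers of 2.
So 9^202 ≡ 81 · 107 · 165 · 81 ≡ 16 (mod 203).
Since 16 ≠ 1, base 9 is a Fermat witness: 203 is composite.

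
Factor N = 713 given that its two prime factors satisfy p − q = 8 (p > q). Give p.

Since p = q + 8, we have 713 = q(q + 8), so q² + 8q − 713 = 0.
Discriminant: 8² + 4·713 = 64 + 2852 = 2916; √2916 = 54.
q = (−8 + 54)/2 = 23, and p = q + 8 = 31.
Check: 23 · 31 = 713.

31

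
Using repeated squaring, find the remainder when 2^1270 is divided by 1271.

2^1 ≡ 2 (mod 1271)
2^2 ≡ 2^2 = 4 ≡ 4 (mod 1271)
2^4 ≡ 4^2 = 16 ≡ 16 (mod 1271)
2^8 ≡ 16^2 = 256 ≡ 256 (mod 1271)
2^16 ≡ 256^2 = 65536 ≡ 715 (mod 1271)
2^32 ≡ 715^2 = 511225 ≡ 283 (mod 1271)
2^64 ≡ 283^2 = 80089 ≡ 16 (mod 1271)
2^128 ≡ 16^2 = 256 ≡ 256 (mod 1271)
2^256 ≡ 256^2 = 65536 ≡ 715 (mod 1271)
2^512 ≡ 715^2 = 511225 ≡ 283 (mod 1271)
2^1024 ≡ 283^2 = 80089 ≡ 16 (mod 1271)
1270 = 1024 + 128 + 64 + 32 + 16 + 4 + 2 in binary powers of 2.
So 2^1270 ≡ 16 · 256 · 16 · 283 · 715 · 16 · 4 ≡ 1024 (mod 1271).
Since 1024 ≠ 1, base 2 is a Fermat witness: 1271 is composite.

1024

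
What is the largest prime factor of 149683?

59

149683 = 43 · 3481
3481 = 59 · 59
59 = 59 · 1
So 149683 = 43 · 59^2; the largest prime factor is 59.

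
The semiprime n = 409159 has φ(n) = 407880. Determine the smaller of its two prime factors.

φ(n) = (p−1)(q−1) = n − (p+q) + 1, so p + q = 409159 − 407880 + 1 = 1280.
p and q are the roots of t² − 1280t + 409159 = 0.
Discriminant: 1280² − 4·409159 = 1638400 − 1636636 = 1764; √1764 = 42.
q = (1280 − 42)/2 = 619, p = (1280 + 42)/2 = 661.
Check: 619 · 661 = 409159.

619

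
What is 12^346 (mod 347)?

12^1 ≡ 12 (mod 347)
12^2 ≡ 12^2 = 144 ≡ 144 (mod 347)
12^4 ≡ 144^2 = 20736 ≡ 263 (mod 347)
12^8 ≡ 263^2 = 69169 ≡ 116 (mod 347)
12^16 ≡ 116^2 = 13456 ≡ 270 (mod 347)
12^32 ≡ 270^2 = 72900 ≡ 30 (mod 347)
12^64 ≡ 30^2 = 900 ≡ 206 (mod 347)
12^128 ≡ 206^2 = 42436 ≡ 102 (mod 347)
12^256 ≡ 102^2 = 10404 ≡ 341 (mod 347)
346 = 256 + 64 + 16 + 8 + 2 in binary powers of 2.
So 12^346 ≡ 341 · 206 · 270 · 116 · 144 ≡ 1 (mod 347).
Since the result is 1, base 12 gives no evidence that 347 is composite.

1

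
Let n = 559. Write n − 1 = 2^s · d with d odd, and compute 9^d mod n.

391

559 − 1 = 558 = 2^1 · 279, so d = 279.
9^1 ≡ 9 (mod 559)
9^2 ≡ 9^2 = 81 ≡ 81 (mod 559)
9^4 ≡ 81^2 = 6561 ≡ 412 (mod 559)
9^8 ≡ 412^2 = 169744 ≡ 367 (mod 559)
9^16 ≡ 367^2 = 134689 ≡ 529 (mod 559)
9^32 ≡ 529^2 = 279841 ≡ 341 (mod 559)
9^64 ≡ 341^2 = 116281 ≡ 9 (mod 559)
9^128 ≡ 9^2 = 81 ≡ 81 (mod 559)
9^256 ≡ 81^2 = 6561 ≡ 412 (mod 559)
279 = 256 + 16 + 4 + 2 + 1 in binary powers of 2.
So 9^279 ≡ 412 · 529 · 412 · 81 · 9 ≡ 391 (mod 559).
Squaring chain: 391; never reaches −1, so base 9 is a Miller–Rabin witness that 559 is composite.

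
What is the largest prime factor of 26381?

26381 = 23 · 1147
1147 = 31 · 37
37 is prime.
So 26381 = 23 · 31 · 37; the largest prime factor is 37.

37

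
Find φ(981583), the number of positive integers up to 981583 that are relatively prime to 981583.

Factor: 981583 = 59 · 127 · 131.
φ(981583) = (59−1) · (127−1) · (131−1) = 58 · 126 · 130 = 950040.

950040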